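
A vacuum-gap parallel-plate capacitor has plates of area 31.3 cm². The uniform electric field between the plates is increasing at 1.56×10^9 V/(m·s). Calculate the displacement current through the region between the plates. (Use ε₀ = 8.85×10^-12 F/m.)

With a uniform field, Φ_E = EA, so I_d = ε₀ A dE/dt = 4.32×10^-5 A.

4.32×10^-5 A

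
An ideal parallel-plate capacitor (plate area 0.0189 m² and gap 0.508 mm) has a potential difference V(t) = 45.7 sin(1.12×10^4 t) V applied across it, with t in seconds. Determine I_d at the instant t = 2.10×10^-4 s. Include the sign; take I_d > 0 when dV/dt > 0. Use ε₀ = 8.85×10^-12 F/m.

-1.19×10^-4 A

dV/dt = (45.7)(1.12×10^4)·cos(2.352) = -3.604×10^5 V/s.
I_d = C dV/dt with C = ε₀A/d = (8.85×10^-12)(0.0189)/(5.08×10^-4) = 3.293×10^-10 F, so I_d = (3.293×10^-10)(-3.604×10^5) = -1.19×10^-4 A.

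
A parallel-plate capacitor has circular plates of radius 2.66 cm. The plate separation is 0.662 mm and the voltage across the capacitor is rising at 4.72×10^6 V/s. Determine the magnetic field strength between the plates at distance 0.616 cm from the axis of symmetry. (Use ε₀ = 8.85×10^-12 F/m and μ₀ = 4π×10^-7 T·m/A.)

2.44×10^-10 T

With E = V/d, dE/dt = 7.130×10^9 V/(m·s) and πR² = 2.223×10^-3 m², giving I_d = ε₀ πR² dE/dt = 1.403×10^-4 A.
For r < R the Ampère–Maxwell law gives B(2πr) = μ₀ I_d (r²/R²), so B = μ₀ I_d r/(2πR²) = (4π×10^-7)(1.403×10^-4)(6.16×10^-3)/(2π·0.0266²) = 2.44×10^-10 T.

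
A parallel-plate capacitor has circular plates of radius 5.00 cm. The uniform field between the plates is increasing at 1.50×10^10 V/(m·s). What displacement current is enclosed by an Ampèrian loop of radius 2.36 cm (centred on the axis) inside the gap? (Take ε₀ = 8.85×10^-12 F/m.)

I_d = ε₀ dΦ_E/dt = ε₀ πR² (dE/dt) = (8.85×10^-12)(7.854×10^-3)(1.50×10^10) = 1.043×10^-3 A through the full plate area.
Through an area πr² the displacement current is I_d·(πr²/πR²) = I_d (r/R)² = 2.32×10^-4 A.

2.32×10^-4 A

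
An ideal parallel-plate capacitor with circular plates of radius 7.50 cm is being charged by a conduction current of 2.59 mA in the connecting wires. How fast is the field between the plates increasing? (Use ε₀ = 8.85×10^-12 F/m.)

1.66×10^10 V/(m·s)

Charge continuity gives I_d = I = 2.59×10^-3 A between the plates.
Then dE/dt = I_d/(ε₀A) = 1.66×10^10 V/(m·s).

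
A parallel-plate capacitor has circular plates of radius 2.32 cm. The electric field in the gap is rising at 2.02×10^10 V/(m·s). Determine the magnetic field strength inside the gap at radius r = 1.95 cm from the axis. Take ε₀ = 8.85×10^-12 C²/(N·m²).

2.19×10^-9 T

Through the whole plate area (πR² = 1.691×10^-3 m²), I_d = ε₀ πR² dE/dt = 3.023×10^-4 A.
For r < R the Ampère–Maxwell law gives B(2πr) = μ₀ I_d (r²/R²), so B = μ₀ I_d r/(2πR²) = (4π×10^-7)(3.023×10^-4)(0.0195)/(2π·0.0232²) = 2.19×10^-9 T.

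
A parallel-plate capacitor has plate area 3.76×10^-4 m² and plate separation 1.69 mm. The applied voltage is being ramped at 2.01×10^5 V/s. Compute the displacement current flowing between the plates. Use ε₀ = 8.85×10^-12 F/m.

3.96×10^-7 A

C = ε₀A/d = (8.85×10^-12)(3.76×10^-4)/(1.69×10^-3) = 1.969×10^-12 F.
I_d = C dV/dt = (1.969×10^-12)(2.01×10^5) = 3.96×10^-7 A.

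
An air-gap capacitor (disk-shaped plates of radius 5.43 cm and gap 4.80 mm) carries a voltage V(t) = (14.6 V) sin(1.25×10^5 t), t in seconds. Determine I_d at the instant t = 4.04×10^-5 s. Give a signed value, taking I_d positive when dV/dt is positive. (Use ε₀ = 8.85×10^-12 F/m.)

1.03×10^-5 A

C = ε₀A/d = (8.85×10^-12)(9.263×10^-3)/(4.80×10^-3) = 1.708×10^-11 F. dV/dt = V₀ω·cos(ωt); at ωt = 5.05 rad this factor is 0.3312.
I_d = C dV/dt = (1.708×10^-11)(14.6)(1.25×10^5)(0.3312) = 1.03×10^-5 A.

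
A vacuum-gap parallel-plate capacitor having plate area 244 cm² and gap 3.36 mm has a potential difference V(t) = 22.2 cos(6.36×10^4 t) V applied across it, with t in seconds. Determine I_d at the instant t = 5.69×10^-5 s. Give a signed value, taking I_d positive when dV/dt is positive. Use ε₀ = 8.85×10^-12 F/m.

4.17×10^-5 A

dV/dt = (22.2)(6.36×10^4)·−sin(3.61884) = 6.485×10^5 V/s.
I_d = C dV/dt with C = ε₀A/d = (8.85×10^-12)(0.0244)/(3.36×10^-3) = 6.427×10^-11 F, so I_d = (6.427×10^-11)(6.485×10^5) = 4.17×10^-5 A.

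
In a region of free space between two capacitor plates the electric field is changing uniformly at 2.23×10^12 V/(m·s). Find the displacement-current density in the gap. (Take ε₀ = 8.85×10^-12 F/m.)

19.7 A/m²

J_d = ε₀ dE/dt = (8.85×10^-12)(2.23×10^12) = 19.7 A/m².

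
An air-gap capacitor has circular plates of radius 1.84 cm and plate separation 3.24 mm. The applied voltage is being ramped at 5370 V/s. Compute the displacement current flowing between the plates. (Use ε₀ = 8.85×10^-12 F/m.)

C = ε₀A/d = (8.85×10^-12)(1.064×10^-3)/(3.24×10^-3) = 2.906×10^-12 F.
I_d = C dV/dt = (2.906×10^-12)(5370) = 1.56×10^-8 A.

1.56×10^-8 A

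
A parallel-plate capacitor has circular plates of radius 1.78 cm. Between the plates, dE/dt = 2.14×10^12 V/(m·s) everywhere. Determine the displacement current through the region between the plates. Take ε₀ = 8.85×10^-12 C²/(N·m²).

0.0189 A

I_d = ε₀ A (dE/dt) = (8.85×10^-12)(9.954×10^-4 m²)(2.14×10^12) = 0.0189 A.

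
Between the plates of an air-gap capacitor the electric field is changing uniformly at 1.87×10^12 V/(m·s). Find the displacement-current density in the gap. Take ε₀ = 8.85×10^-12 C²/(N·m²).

J_d = ε₀ ∂E/∂t, so J_d = 16.5 A/m².

16.5 A/m²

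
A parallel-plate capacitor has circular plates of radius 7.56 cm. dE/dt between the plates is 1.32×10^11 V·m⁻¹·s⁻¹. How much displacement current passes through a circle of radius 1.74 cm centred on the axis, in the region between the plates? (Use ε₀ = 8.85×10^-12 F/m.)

1.11×10^-3 A

Through the whole plate area (πR² = 0.01796 m²), I_d = ε₀ πR² dE/dt = 0.02098 A.
Through an area πr² the displacement current is I_d·(πr²/πR²) = I_d (r/R)² = 1.11×10^-3 A.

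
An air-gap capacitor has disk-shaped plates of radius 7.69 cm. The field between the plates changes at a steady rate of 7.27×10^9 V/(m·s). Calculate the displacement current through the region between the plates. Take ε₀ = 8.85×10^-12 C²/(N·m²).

1.20×10^-3 A

The displacement current is ε₀ times dΦ_E/dt = ε₀ A dE/dt = (8.85×10^-12)(0.01858)(7.27×10^9) = 1.20×10^-3 A.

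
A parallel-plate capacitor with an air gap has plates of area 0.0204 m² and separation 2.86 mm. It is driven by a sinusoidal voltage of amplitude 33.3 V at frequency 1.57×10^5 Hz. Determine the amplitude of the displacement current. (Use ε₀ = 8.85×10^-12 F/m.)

(dE/dt)_max = V₀ω/d = 1.149×10^10 V/(m·s); ω = 2πf = 9.865×10^5 rad/s.
I_d,max = ε₀ A (dE/dt)_max = (8.85×10^-12)(0.0204)(1.149×10^10) = 2.07×10^-3 A.

2.07×10^-3 A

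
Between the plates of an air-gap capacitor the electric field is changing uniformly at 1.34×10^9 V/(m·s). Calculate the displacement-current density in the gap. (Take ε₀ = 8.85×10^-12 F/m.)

J_d = ε₀ ∂E/∂t, so J_d = 0.0119 A/m².

0.0119 A/m²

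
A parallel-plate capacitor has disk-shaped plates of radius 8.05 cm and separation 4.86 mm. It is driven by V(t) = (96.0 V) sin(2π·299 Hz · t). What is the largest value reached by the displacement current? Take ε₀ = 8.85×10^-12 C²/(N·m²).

6.69×10^-6 A

The displacement current equals the conduction current C dV/dt, which peaks at C V₀ ω.
With C = ε₀A/d = (8.85×10^-12)(0.02036)/(4.86×10^-3) = 3.708×10^-11 F and ω = 2πf = 1879 rad/s, I_d,max = (3.708×10^-11)(96.0)(1879) = 6.69×10^-6 A.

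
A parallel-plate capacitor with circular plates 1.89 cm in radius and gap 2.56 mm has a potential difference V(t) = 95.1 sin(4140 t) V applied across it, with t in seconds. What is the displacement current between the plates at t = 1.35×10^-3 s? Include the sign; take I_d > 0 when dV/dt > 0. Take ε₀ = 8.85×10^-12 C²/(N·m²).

C = ε₀A/d = (8.85×10^-12)(1.122×10^-3)/(2.56×10^-3) = 3.879×10^-12 F. dV/dt = V₀ω·cos(ωt); at ωt = 5.589 rad this factor is 0.7686.
I_d = C dV/dt = (3.879×10^-12)(95.1)(4140)(0.7686) = 1.17×10^-6 A.

1.17×10^-6 A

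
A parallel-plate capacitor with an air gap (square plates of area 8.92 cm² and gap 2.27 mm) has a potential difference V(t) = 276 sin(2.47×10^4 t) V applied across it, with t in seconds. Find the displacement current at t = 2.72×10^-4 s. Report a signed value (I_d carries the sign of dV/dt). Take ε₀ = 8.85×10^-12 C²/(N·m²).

dE/dt = (V₀ω/d)·cos(ωt) with ωt = 6.7184 rad: (276)(2.47×10^4)(0.9068)/(2.27×10^-3) = 2.723×10^9 V/(m·s).
I_d = ε₀ A dE/dt = (8.85×10^-12)(8.92×10^-4)(2.723×10^9) = 2.15×10^-5 A.

2.15×10^-5 A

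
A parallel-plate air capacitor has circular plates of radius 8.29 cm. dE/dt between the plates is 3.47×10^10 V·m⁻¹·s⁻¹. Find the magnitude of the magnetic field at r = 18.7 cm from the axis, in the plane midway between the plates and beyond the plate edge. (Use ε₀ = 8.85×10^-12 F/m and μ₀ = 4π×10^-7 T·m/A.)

7.09×10^-9 T

I_d = ε₀ dΦ_E/dt = ε₀ πR² (dE/dt) = (8.85×10^-12)(0.02159)(3.47×10^10) = 6.630×10^-3 A through the full plate area.
With r > R the enclosed displacement current is the full I_d; B = μ₀ I_d / (2πr) = 7.09×10^-9 T.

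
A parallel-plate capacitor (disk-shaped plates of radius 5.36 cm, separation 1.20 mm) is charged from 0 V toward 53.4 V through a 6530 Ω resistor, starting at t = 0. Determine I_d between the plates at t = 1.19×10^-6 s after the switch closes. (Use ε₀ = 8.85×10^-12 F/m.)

With C = ε₀A/d = (8.85×10^-12)(9.026×10^-3)/(1.20×10^-3) = 6.657×10^-11 F, the time constant is τ = RC = 4.347×10^-7 s, so t/τ = 2.738 and e^(−t/τ) = 0.06470.
I_d = I_cond = (V₀/R) e^(−t/τ) = (8.178×10^-3)(0.06470) = 5.29×10^-4 A.

5.29×10^-4 A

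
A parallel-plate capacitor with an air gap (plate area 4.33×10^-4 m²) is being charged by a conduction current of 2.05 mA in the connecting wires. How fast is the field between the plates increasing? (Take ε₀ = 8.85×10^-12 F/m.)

The displacement current between the plates equals the conduction current, I_d = 2.05 mA.
Inverting I_d = ε₀ A dE/dt gives dE/dt = 2.05×10^-3 / (8.85×10^-12 · 4.33×10^-4) = 5.35×10^11 V/(m·s).

5.35×10^11 V/(m·s)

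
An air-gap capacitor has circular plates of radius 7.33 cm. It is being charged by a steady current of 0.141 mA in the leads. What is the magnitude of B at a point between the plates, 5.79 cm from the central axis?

3.04×10^-10 T

Between the plates the displacement current equals the wire current: I_d = 0.141 mA = 1.41×10^-4 A.
For r < R the Ampère–Maxwell law gives B(2πr) = μ₀ I_d (r²/R²), so B = μ₀ I_d r/(2πR²) = (4π×10^-7)(1.41×10^-4)(0.0579)/(2π·0.0733²) = 3.04×10^-10 T.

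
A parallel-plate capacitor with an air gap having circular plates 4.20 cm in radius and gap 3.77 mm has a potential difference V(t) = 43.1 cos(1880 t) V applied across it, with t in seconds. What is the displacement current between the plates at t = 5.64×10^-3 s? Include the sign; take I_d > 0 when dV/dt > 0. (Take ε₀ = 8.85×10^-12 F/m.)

dV/dt = (43.1)(1880)·−sin(10.6032) = 7.487×10^4 V/s.
I_d = C dV/dt with C = ε₀A/d = (8.85×10^-12)(5.542×10^-3)/(3.77×10^-3) = 1.301×10^-11 F, so I_d = (1.301×10^-11)(7.487×10^4) = 9.74×10^-7 A.

9.74×10^-7 A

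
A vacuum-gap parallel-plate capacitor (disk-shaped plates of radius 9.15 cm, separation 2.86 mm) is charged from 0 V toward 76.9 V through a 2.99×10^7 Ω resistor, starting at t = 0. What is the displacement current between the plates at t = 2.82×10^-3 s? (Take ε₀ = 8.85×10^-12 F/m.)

With C = ε₀A/d = (8.85×10^-12)(0.02630)/(2.86×10^-3) = 8.138×10^-11 F, the time constant is τ = RC = 2.433×10^-3 s, so t/τ = 1.159 and e^(−t/τ) = 0.3138.
I_d = I_cond = (V₀/R) e^(−t/τ) = (2.572×10^-6)(0.3138) = 8.07×10^-7 A.

8.07×10^-7 A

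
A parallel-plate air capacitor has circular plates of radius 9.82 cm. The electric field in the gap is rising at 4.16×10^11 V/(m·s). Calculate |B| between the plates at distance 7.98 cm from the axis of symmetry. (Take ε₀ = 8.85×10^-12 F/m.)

1.85×10^-7 T

Through the whole plate area (πR² = 0.03030 m²), I_d = ε₀ πR² dE/dt = 0.1116 A.
∮B·dl = μ₀ I_d,enc with I_d,enc = I_d r²/R² = 0.07370 A; so B = μ₀ I_d,enc/(2πr) = 1.85×10^-7 T.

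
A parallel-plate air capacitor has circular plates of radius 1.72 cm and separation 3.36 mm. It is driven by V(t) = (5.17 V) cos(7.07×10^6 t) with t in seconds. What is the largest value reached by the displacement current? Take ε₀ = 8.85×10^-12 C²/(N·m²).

C = ε₀A/d = (8.85×10^-12)(9.294×10^-4)/(3.36×10^-3) = 2.448×10^-12 F; ω = 7.07×10^6 rad/s.
I_d = C dV/dt, so |I_d|_max = C V₀ ω = (2.448×10^-12)(5.17)(7.07×10^6) = 8.95×10^-5 A.

8.95×10^-5 A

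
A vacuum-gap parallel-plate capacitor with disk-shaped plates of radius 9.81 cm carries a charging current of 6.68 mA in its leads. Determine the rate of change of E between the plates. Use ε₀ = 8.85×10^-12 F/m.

2.50×10^10 V/(m·s)

By continuity, I_d in the gap equals the 6.68 mA flowing in the wire.
Inverting I_d = ε₀ A dE/dt gives dE/dt = 6.68×10^-3 / (8.85×10^-12 · 0.03023) = 2.50×10^10 V/(m·s).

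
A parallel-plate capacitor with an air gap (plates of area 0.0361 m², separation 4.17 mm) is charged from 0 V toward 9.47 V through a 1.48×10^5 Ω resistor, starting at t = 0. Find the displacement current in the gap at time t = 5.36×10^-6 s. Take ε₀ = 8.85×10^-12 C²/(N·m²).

C = ε₀A/d = (8.85×10^-12)(0.0361)/(4.17×10^-3) = 7.662×10^-11 F, so τ = RC = 1.134×10^-5 s.
The conduction current is I(t) = (V₀/R) e^(−t/τ), and the displacement current between the plates equals it.
t/τ = 0.4727; I_d = (9.47/1.48×10^5) · e^(−0.4727) = (6.399×10^-5)(0.6233) = 3.99×10^-5 A.

3.99×10^-5 A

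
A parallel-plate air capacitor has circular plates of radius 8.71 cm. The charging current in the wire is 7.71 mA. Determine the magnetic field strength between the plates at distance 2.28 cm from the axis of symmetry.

No conduction current crosses the gap, so I_d there equals the 7.71×10^-3 A in the leads.
For r < R the Ampère–Maxwell law gives B(2πr) = μ₀ I_d (r²/R²), so B = μ₀ I_d r/(2πR²) = (4π×10^-7)(7.71×10^-3)(0.0228)/(2π·0.0871²) = 4.63×10^-9 T.

4.63×10^-9 T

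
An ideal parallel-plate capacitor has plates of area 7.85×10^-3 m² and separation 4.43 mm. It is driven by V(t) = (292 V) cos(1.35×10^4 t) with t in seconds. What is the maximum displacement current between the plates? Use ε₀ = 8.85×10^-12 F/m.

C = ε₀A/d = (8.85×10^-12)(7.85×10^-3)/(4.43×10^-3) = 1.568×10^-11 F; ω = 1.35×10^4 rad/s.
I_d = C dV/dt, so |I_d|_max = C V₀ ω = (1.568×10^-11)(292)(1.35×10^4) = 6.18×10^-5 A.

6.18×10^-5 A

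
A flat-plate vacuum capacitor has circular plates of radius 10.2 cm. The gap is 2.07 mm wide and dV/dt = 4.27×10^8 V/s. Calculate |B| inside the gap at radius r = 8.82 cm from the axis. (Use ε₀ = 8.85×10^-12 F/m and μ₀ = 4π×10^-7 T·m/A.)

1.01×10^-7 T

With E = V/d, dE/dt = 2.063×10^11 V/(m·s) and πR² = 0.03269 m², giving I_d = ε₀ πR² dE/dt = 0.05968 A.
For r < R the Ampère–Maxwell law gives B(2πr) = μ₀ I_d (r²/R²), so B = μ₀ I_d r/(2πR²) = (4π×10^-7)(0.05968)(0.0882)/(2π·0.102²) = 1.01×10^-7 T.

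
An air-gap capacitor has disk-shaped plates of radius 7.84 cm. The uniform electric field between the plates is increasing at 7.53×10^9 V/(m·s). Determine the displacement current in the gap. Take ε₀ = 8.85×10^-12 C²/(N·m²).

1.29×10^-3 A

With a uniform field, Φ_E = EA, so I_d = ε₀ A dE/dt = 1.29×10^-3 A.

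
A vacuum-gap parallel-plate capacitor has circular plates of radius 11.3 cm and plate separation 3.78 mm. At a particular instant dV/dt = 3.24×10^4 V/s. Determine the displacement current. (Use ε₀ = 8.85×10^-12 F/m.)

The field between the plates is E = V/d, so dE/dt = (3.24×10^4)/(3.78×10^-3 m) = 8.571×10^6 V/(m·s).
I_d = ε₀ A (dE/dt) = (8.85×10^-12)(0.04011)(8.571×10^6) = 3.04×10^-6 A.

3.04×10^-6 A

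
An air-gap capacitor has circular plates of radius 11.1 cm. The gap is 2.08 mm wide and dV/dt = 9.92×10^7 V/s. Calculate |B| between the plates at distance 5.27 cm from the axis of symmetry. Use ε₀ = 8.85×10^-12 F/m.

I_d = C dV/dt with C = ε₀πR²/d = 1.647×10^-10 F, so I_d = (1.647×10^-10)(9.92×10^7) = 0.01634 A.
For r < R the Ampère–Maxwell law gives B(2πr) = μ₀ I_d (r²/R²), so B = μ₀ I_d r/(2πR²) = (4π×10^-7)(0.01634)(0.0527)/(2π·0.111²) = 1.40×10^-8 T.

1.40×10^-8 T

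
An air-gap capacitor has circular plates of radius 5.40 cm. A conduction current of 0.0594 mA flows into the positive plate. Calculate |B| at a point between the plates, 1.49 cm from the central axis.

Between the plates the displacement current equals the wire current: I_d = 0.0594 mA = 5.94×10^-5 A.
∮B·dl = μ₀ I_d,enc with I_d,enc = I_d r²/R² = 4.522×10^-6 A; so B = μ₀ I_d,enc/(2πr) = 6.07×10^-11 T.

6.07×10^-11 T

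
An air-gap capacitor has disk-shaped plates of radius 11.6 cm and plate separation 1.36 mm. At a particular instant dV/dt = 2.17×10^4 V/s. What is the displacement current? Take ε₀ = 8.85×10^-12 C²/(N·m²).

C = ε₀A/d = (8.85×10^-12)(0.04227)/(1.36×10^-3) = 2.751×10^-10 F.
I_d = C dV/dt = (2.751×10^-10)(2.17×10^4) = 5.97×10^-6 A.

5.97×10^-6 A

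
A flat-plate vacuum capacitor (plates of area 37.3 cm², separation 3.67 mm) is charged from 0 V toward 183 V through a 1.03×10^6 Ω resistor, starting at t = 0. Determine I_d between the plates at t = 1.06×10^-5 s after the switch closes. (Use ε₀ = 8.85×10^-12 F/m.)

With C = ε₀A/d = (8.85×10^-12)(3.73×10^-3)/(3.67×10^-3) = 8.995×10^-12 F, the time constant is τ = RC = 9.265×10^-6 s, so t/τ = 1.144 and e^(−t/τ) = 0.3185.
I_d = I_cond = (V₀/R) e^(−t/τ) = (1.777×10^-4)(0.3185) = 5.66×10^-5 A.

5.66×10^-5 A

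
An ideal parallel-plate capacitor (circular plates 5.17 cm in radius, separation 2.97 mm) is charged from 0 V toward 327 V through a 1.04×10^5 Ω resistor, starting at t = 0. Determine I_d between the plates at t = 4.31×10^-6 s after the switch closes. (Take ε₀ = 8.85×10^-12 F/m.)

6.00×10^-4 A

With C = ε₀A/d = (8.85×10^-12)(8.397×10^-3)/(2.97×10^-3) = 2.502×10^-11 F, the time constant is τ = RC = 2.602×10^-6 s, so t/τ = 1.656 and e^(−t/τ) = 0.1909.
I_d = I_cond = (V₀/R) e^(−t/τ) = (3.144×10^-3)(0.1909) = 6.00×10^-4 A.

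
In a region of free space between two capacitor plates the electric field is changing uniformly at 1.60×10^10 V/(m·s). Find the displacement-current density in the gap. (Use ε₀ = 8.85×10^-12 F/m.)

0.142 A/m²

The displacement-current density is ε₀ ∂E/∂t = (8.85×10^-12)(1.60×10^10) = 0.142 A/m².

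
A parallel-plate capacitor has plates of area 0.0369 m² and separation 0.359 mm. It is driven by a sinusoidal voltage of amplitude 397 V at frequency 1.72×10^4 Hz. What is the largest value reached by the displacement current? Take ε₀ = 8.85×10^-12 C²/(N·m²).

0.0390 A

The displacement current equals the conduction current C dV/dt, which peaks at C V₀ ω.
With C = ε₀A/d = (8.85×10^-12)(0.0369)/(3.59×10^-4) = 9.097×10^-10 F and ω = 2πf = 1.081×10^5 rad/s, I_d,max = (9.097×10^-10)(397)(1.081×10^5) = 0.0390 A.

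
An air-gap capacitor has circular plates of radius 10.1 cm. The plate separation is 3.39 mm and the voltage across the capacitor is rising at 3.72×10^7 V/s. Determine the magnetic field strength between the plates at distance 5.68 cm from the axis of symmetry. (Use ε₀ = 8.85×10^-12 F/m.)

With E = V/d, dE/dt = 1.097×10^10 V/(m·s) and πR² = 0.03205 m², giving I_d = ε₀ πR² dE/dt = 3.112×10^-3 A.
For r < R the Ampère–Maxwell law gives B(2πr) = μ₀ I_d (r²/R²), so B = μ₀ I_d r/(2πR²) = (4π×10^-7)(3.112×10^-3)(0.0568)/(2π·0.101²) = 3.47×10^-9 T.

3.47×10^-9 T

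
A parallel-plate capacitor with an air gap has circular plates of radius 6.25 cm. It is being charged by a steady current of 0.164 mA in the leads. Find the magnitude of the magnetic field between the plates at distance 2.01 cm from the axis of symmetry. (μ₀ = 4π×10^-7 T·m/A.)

1.69×10^-10 T

No conduction current crosses the gap, so I_d there equals the 1.64×10^-4 A in the leads.
An Ampèrian loop of radius r encloses a fraction (r/R)² of I_d. Then B·2πr = μ₀ I_d (r/R)², giving B = μ₀ I_d r/(2πR²) = 1.69×10^-10 T.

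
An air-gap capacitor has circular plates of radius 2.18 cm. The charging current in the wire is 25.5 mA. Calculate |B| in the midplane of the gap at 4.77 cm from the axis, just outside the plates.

1.07×10^-7 T

No conduction current crosses the gap, so I_d there equals the 0.0255 A in the leads.
With r > R the enclosed displacement current is the full I_d; B = μ₀ I_d / (2πr) = 1.07×10^-7 T.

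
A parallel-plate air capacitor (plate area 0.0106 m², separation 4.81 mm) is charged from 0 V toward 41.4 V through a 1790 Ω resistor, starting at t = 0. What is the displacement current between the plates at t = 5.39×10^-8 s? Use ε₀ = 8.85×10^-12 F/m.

4.94×10^-3 A

C = ε₀A/d = (8.85×10^-12)(0.0106)/(4.81×10^-3) = 1.950×10^-11 F, so τ = RC = 3.491×10^-8 s.
The conduction current is I(t) = (V₀/R) e^(−t/τ), and the displacement current between the plates equals it.
t/τ = 1.544; I_d = (41.4/1790) · e^(−1.544) = (0.02313)(0.2135) = 4.94×10^-3 A.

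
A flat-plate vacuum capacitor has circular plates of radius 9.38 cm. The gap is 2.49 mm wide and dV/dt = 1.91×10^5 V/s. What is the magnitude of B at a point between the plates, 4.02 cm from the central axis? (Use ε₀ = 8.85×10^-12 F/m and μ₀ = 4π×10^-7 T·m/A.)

With E = V/d, dE/dt = 7.671×10^7 V/(m·s) and πR² = 0.02764 m², giving I_d = ε₀ πR² dE/dt = 1.876×10^-5 A.
An Ampèrian loop of radius r encloses a fraction (r/R)² of I_d. Then B·2πr = μ₀ I_d (r/R)², giving B = μ₀ I_d r/(2πR²) = 1.71×10^-11 T.

1.71×10^-11 T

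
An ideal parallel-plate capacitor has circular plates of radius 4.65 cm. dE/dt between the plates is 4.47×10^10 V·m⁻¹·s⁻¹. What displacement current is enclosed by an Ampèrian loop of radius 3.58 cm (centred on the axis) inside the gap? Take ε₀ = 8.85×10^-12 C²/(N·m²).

Total displacement current: I_d = ε₀(πR²)(dE/dt) = (8.85×10^-12)(6.793×10^-3)(4.47×10^10) = 2.687×10^-3 A.
Through an area πr² the displacement current is I_d·(πr²/πR²) = I_d (r/R)² = 1.59×10^-3 A.

1.59×10^-3 A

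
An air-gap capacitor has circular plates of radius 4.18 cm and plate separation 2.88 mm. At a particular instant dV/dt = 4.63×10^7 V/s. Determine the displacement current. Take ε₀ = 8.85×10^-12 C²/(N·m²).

The displacement current equals the charging current C dV/dt. With C = ε₀A/d = (8.85×10^-12)(5.489×10^-3)/(2.88×10^-3) = 1.687×10^-11 F, I_d = (1.687×10^-11)(4.63×10^7) = 7.81×10^-4 A.

7.81×10^-4 A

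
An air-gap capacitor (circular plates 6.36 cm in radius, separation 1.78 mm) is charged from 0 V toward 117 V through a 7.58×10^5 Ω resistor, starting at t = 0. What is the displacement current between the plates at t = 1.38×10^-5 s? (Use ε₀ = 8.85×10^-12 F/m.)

1.16×10^-4 A

C = ε₀A/d = (8.85×10^-12)(0.01271)/(1.78×10^-3) = 6.319×10^-11 F and τ = RC = 4.790×10^-5 s. I_d in the gap equals the RC charging current.
I_d(t) = (V₀/R) e^(−t/τ) = 1.544×10^-4 · e^(−0.2881) = 1.16×10^-4 A.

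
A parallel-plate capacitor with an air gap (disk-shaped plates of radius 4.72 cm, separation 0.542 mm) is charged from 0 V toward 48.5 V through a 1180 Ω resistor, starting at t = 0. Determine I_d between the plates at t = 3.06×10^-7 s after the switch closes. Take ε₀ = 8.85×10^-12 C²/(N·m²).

C = ε₀A/d = (8.85×10^-12)(6.999×10^-3)/(5.42×10^-4) = 1.143×10^-10 F and τ = RC = 1.349×10^-7 s. I_d in the gap equals the RC charging current.
I_d(t) = (V₀/R) e^(−t/τ) = 0.04110 · e^(−2.268) = 4.25×10^-3 A.

4.25×10^-3 A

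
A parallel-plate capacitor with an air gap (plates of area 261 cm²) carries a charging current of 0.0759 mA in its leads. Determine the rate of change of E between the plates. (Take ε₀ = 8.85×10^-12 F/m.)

By continuity, I_d in the gap equals the 0.0759 mA flowing in the wire.
Inverting I_d = ε₀ A dE/dt gives dE/dt = 7.59×10^-5 / (8.85×10^-12 · 0.0261) = 3.29×10^8 V/(m·s).

3.29×10^8 V/(m·s)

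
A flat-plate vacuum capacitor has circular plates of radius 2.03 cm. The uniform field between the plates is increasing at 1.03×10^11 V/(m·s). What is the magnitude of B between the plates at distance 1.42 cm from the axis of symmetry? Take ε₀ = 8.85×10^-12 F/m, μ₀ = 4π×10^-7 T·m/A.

8.13×10^-9 T

Total displacement current: I_d = ε₀(πR²)(dE/dt) = (8.85×10^-12)(1.295×10^-3)(1.03×10^11) = 1.180×10^-3 A.
∮B·dl = μ₀ I_d,enc with I_d,enc = I_d r²/R² = 5.774×10^-4 A; so B = μ₀ I_d,enc/(2πr) = 8.13×10^-9 T.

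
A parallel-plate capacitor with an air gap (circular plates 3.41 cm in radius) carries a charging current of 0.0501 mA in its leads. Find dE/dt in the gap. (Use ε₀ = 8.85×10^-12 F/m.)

The displacement current between the plates equals the conduction current, I_d = 0.0501 mA.
Since I_d = ε₀ A dE/dt, dE/dt = I_d/(ε₀A) = (5.01×10^-5)/((8.85×10^-12)(3.653×10^-3)) = 1.55×10^9 V/(m·s).

1.55×10^9 V/(m·s)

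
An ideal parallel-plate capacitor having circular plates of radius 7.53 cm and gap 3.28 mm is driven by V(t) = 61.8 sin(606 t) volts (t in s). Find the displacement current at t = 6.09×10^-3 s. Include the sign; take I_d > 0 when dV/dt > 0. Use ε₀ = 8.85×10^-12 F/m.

-1.54×10^-6 A

C = ε₀A/d = (8.85×10^-12)(0.01781)/(3.28×10^-3) = 4.805×10^-11 F. dV/dt = V₀ω·cos(ωt); at ωt = 3.69054 rad this factor is -0.8531.
I_d = C dV/dt = (4.805×10^-11)(61.8)(606)(-0.8531) = -1.54×10^-6 A.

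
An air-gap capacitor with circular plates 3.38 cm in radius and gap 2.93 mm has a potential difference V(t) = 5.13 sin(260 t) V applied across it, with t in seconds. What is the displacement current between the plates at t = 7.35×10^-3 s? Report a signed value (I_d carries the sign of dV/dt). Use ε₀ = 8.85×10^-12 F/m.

C = ε₀A/d = (8.85×10^-12)(3.589×10^-3)/(2.93×10^-3) = 1.084×10^-11 F. dV/dt = V₀ω·cos(ωt); at ωt = 1.911 rad this factor is -0.3337.
I_d = C dV/dt = (1.084×10^-11)(5.13)(260)(-0.3337) = -4.82×10^-9 A.

-4.82×10^-9 A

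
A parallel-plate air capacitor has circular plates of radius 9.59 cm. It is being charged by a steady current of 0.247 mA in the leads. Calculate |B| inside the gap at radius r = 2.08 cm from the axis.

1.12×10^-10 T

Between the plates the displacement current equals the wire current: I_d = 0.247 mA = 2.47×10^-4 A.
∮B·dl = μ₀ I_d,enc with I_d,enc = I_d r²/R² = 1.162×10^-5 A; so B = μ₀ I_d,enc/(2πr) = 1.12×10^-10 T.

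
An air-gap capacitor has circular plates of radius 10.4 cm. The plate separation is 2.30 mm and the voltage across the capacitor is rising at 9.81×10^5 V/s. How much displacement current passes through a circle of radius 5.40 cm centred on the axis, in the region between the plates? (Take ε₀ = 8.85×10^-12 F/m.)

3.46×10^-5 A

With E = V/d, dE/dt = 4.265×10^8 V/(m·s) and πR² = 0.03398 m², giving I_d = ε₀ πR² dE/dt = 1.283×10^-4 A.
The field is uniform, so I_d,enc = I_d (r/R)² = (1.283×10^-4)(5.40/10.4)² = 3.46×10^-5 A.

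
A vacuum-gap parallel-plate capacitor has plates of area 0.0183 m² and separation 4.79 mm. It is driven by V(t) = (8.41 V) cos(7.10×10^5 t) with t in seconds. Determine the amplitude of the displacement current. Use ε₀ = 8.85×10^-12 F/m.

2.02×10^-4 A

C = ε₀A/d = (8.85×10^-12)(0.0183)/(4.79×10^-3) = 3.381×10^-11 F; ω = 7.10×10^5 rad/s.
I_d = C dV/dt, so |I_d|_max = C V₀ ω = (3.381×10^-11)(8.41)(7.10×10^5) = 2.02×10^-4 A.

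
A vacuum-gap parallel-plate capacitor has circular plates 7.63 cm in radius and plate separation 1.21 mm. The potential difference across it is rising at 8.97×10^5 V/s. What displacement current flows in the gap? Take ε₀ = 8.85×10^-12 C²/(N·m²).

C = ε₀A/d = (8.85×10^-12)(0.01829)/(1.21×10^-3) = 1.338×10^-10 F.
I_d = C dV/dt = (1.338×10^-10)(8.97×10^5) = 1.20×10^-4 A.

1.20×10^-4 A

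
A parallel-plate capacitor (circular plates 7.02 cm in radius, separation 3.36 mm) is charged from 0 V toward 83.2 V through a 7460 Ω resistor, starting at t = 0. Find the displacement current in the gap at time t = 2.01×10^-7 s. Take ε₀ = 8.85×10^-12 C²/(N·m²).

C = ε₀A/d = (8.85×10^-12)(0.01548)/(3.36×10^-3) = 4.077×10^-11 F, so τ = RC = 3.041×10^-7 s.
The conduction current is I(t) = (V₀/R) e^(−t/τ), and the displacement current between the plates equals it.
t/τ = 0.6610; I_d = (83.2/7460) · e^(−0.6610) = (0.01115)(0.5163) = 5.76×10^-3 A.

5.76×10^-3 A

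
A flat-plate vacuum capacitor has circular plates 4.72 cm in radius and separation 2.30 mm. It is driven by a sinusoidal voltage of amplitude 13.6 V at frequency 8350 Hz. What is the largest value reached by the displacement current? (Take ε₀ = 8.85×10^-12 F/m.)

1.92×10^-5 A

The displacement current equals the conduction current C dV/dt, which peaks at C V₀ ω.
With C = ε₀A/d = (8.85×10^-12)(6.999×10^-3)/(2.30×10^-3) = 2.693×10^-11 F and ω = 2πf = 5.246×10^4 rad/s, I_d,max = (2.693×10^-11)(13.6)(5.246×10^4) = 1.92×10^-5 A.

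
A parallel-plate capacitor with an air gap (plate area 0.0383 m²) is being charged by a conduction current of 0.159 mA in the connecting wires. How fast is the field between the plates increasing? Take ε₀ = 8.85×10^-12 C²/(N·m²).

By continuity, I_d in the gap equals the 0.159 mA flowing in the wire.
Inverting I_d = ε₀ A dE/dt gives dE/dt = 1.59×10^-4 / (8.85×10^-12 · 0.0383) = 4.69×10^8 V/(m·s).

4.69×10^8 V/(m·s)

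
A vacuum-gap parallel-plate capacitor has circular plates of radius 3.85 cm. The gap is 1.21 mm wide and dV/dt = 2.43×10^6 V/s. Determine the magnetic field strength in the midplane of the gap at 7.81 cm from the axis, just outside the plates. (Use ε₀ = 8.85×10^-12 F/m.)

dE/dt = (dV/dt)/d = 2.008×10^9 V/(m·s); I_d = ε₀(πR²)(dE/dt) = (8.85×10^-12)(4.657×10^-3)(2.008×10^9) = 8.276×10^-5 A.
With r > R the enclosed displacement current is the full I_d; B = μ₀ I_d / (2πr) = 2.12×10^-10 T.

2.12×10^-10 T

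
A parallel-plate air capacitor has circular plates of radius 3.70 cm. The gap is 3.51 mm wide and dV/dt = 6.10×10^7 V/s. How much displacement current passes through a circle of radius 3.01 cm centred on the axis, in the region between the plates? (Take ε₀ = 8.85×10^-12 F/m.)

4.38×10^-4 A

I_d = C dV/dt with C = ε₀πR²/d = 1.084×10^-11 F, so I_d = (1.084×10^-11)(6.10×10^7) = 6.612×10^-4 A.
The field is uniform, so I_d,enc = I_d (r/R)² = (6.612×10^-4)(3.01/3.70)² = 4.38×10^-4 A.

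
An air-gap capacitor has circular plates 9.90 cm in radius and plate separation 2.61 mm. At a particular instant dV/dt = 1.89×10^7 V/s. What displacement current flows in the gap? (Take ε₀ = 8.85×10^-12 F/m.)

The field between the plates is E = V/d, so dE/dt = (1.89×10^7)/(2.61×10^-3 m) = 7.241×10^9 V/(m·s).
I_d = ε₀ A (dE/dt) = (8.85×10^-12)(0.03079)(7.241×10^9) = 1.97×10^-3 A.

1.97×10^-3 A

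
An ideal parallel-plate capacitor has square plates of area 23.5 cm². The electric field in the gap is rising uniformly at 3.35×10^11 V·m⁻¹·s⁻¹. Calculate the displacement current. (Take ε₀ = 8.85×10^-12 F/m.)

The displacement current is ε₀ times dΦ_E/dt = ε₀ A dE/dt = (8.85×10^-12)(2.35×10^-3)(3.35×10^11) = 6.97×10^-3 A.

6.97×10^-3 A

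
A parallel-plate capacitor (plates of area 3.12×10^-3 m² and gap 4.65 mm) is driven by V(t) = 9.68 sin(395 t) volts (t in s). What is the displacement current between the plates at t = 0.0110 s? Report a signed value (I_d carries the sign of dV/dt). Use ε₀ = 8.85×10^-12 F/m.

C = ε₀A/d = (8.85×10^-12)(3.12×10^-3)/(4.65×10^-3) = 5.938×10^-12 F. dV/dt = V₀ω·cos(ωt); at ωt = 4.345 rad this factor is -0.3592.
I_d = C dV/dt = (5.938×10^-12)(9.68)(395)(-0.3592) = -8.16×10^-9 A.

-8.16×10^-9 A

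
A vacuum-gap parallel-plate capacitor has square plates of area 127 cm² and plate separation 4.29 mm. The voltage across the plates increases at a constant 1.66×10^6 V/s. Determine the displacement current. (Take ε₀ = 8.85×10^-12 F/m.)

4.35×10^-5 A

The displacement current equals the charging current C dV/dt. With C = ε₀A/d = (8.85×10^-12)(0.0127)/(4.29×10^-3) = 2.620×10^-11 F, I_d = (2.620×10^-11)(1.66×10^6) = 4.35×10^-5 A.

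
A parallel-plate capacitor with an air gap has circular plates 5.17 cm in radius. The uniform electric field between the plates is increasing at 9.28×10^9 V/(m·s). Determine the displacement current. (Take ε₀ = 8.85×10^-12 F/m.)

The displacement current is ε₀ times dΦ_E/dt = ε₀ A dE/dt = (8.85×10^-12)(8.397×10^-3)(9.28×10^9) = 6.90×10^-4 A.

6.90×10^-4 A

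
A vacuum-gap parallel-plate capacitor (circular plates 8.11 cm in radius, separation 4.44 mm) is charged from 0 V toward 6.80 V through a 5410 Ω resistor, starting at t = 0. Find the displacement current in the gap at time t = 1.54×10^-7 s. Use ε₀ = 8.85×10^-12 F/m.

6.30×10^-4 A

C = ε₀A/d = (8.85×10^-12)(0.02066)/(4.44×10^-3) = 4.118×10^-11 F, so τ = RC = 2.228×10^-7 s.
The conduction current is I(t) = (V₀/R) e^(−t/τ), and the displacement current between the plates equals it.
t/τ = 0.6912; I_d = (6.80/5410) · e^(−0.6912) = (1.257×10^-3)(0.5010) = 6.30×10^-4 A.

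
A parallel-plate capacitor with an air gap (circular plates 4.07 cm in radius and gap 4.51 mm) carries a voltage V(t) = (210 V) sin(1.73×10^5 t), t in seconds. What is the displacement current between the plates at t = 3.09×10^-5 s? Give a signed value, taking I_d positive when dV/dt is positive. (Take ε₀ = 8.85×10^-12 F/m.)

dV/dt = (210)(1.73×10^5)·cos(5.3457) = 2.150×10^7 V/s.
I_d = C dV/dt with C = ε₀A/d = (8.85×10^-12)(5.204×10^-3)/(4.51×10^-3) = 1.021×10^-11 F, so I_d = (1.021×10^-11)(2.150×10^7) = 2.20×10^-4 A.

2.20×10^-4 A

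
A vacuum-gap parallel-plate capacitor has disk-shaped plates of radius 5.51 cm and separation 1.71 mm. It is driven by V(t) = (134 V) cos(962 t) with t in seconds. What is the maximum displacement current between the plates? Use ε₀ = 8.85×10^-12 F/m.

(dE/dt)_max = V₀ω/d = 7.538×10^7 V/(m·s); ω = 962 rad/s.
I_d,max = ε₀ A (dE/dt)_max = (8.85×10^-12)(9.538×10^-3)(7.538×10^7) = 6.36×10^-6 A.

6.36×10^-6 A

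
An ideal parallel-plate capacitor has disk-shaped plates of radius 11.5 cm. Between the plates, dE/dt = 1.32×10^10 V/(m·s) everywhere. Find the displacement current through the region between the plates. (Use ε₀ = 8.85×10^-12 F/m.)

4.85×10^-3 A

I_d = ε₀ A (dE/dt) = (8.85×10^-12)(0.04155 m²)(1.32×10^10) = 4.85×10^-3 A.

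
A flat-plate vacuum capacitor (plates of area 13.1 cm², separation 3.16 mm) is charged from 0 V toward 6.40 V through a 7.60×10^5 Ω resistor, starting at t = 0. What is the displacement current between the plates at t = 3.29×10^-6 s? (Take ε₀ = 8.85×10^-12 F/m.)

C = ε₀A/d = (8.85×10^-12)(1.31×10^-3)/(3.16×10^-3) = 3.669×10^-12 F, so τ = RC = 2.788×10^-6 s.
The conduction current is I(t) = (V₀/R) e^(−t/τ), and the displacement current between the plates equals it.
t/τ = 1.180; I_d = (6.40/7.60×10^5) · e^(−1.180) = (8.421×10^-6)(0.3073) = 2.59×10^-6 A.

2.59×10^-6 A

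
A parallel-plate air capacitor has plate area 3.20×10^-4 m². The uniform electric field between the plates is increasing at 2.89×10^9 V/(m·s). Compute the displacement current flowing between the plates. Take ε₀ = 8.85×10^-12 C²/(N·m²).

8.18×10^-6 A

I_d = ε₀ A (dE/dt) = (8.85×10^-12)(3.20×10^-4 m²)(2.89×10^9) = 8.18×10^-6 A.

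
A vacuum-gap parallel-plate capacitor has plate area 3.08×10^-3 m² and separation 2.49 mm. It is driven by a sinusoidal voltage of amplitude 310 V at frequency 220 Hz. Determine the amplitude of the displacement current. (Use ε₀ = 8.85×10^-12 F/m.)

C = ε₀A/d = (8.85×10^-12)(3.08×10^-3)/(2.49×10^-3) = 1.095×10^-11 F; ω = 2πf = 1382 rad/s.
I_d = C dV/dt, so |I_d|_max = C V₀ ω = (1.095×10^-11)(310)(1382) = 4.69×10^-6 A.

4.69×10^-6 A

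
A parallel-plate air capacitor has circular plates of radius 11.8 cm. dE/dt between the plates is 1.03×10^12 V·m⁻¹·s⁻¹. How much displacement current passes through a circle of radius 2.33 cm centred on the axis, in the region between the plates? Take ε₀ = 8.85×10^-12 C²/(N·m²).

0.0155 A

I_d = ε₀ dΦ_E/dt = ε₀ πR² (dE/dt) = (8.85×10^-12)(0.04374)(1.03×10^12) = 0.3987 A through the full plate area.
Since J_d is uniform, the enclosed fraction is (r/R)² = 0.03899, giving I_d,enc = 0.0155 A.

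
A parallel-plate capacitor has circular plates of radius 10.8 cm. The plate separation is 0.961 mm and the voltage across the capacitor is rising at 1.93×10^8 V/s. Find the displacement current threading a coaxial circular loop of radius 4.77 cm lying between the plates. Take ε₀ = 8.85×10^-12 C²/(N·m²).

0.0127 A

I_d = C dV/dt with C = ε₀πR²/d = 3.374×10^-10 F, so I_d = (3.374×10^-10)(1.93×10^8) = 0.06512 A.
Since J_d is uniform, the enclosed fraction is (r/R)² = 0.1951, giving I_d,enc = 0.0127 A.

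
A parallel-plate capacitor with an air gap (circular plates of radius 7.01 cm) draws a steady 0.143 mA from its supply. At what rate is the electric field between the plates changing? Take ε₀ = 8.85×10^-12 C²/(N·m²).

1.05×10^9 V/(m·s)

Charge continuity gives I_d = I = 1.43×10^-4 A between the plates.
Then dE/dt = I_d/(ε₀A) = 1.05×10^9 V/(m·s).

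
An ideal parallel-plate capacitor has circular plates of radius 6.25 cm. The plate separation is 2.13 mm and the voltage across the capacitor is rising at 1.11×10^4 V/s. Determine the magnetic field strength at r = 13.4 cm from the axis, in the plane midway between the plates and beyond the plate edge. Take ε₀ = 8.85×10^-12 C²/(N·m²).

dE/dt = (dV/dt)/d = 5.211×10^6 V/(m·s); I_d = ε₀(πR²)(dE/dt) = (8.85×10^-12)(0.01227)(5.211×10^6) = 5.659×10^-7 A.
Outside the plates the loop encloses all of I_d, so B·2πr = μ₀ I_d and B = 8.45×10^-13 T.

8.45×10^-13 T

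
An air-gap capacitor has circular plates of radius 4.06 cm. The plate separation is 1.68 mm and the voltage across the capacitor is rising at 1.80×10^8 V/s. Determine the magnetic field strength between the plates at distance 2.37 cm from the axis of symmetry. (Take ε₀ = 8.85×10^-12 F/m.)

1.41×10^-8 T

dE/dt = (dV/dt)/d = 1.071×10^11 V/(m·s); I_d = ε₀(πR²)(dE/dt) = (8.85×10^-12)(5.178×10^-3)(1.071×10^11) = 4.908×10^-3 A.
An Ampèrian loop of radius r encloses a fraction (r/R)² of I_d. Then B·2πr = μ₀ I_d (r/R)², giving B = μ₀ I_d r/(2πR²) = 1.41×10^-8 T.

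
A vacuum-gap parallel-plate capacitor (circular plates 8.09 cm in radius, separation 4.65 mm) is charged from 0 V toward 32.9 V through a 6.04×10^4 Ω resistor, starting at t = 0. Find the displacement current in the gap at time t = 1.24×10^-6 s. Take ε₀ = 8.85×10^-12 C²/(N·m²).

3.22×10^-4 A

C = ε₀A/d = (8.85×10^-12)(0.02056)/(4.65×10^-3) = 3.913×10^-11 F, so τ = RC = 2.363×10^-6 s.
The conduction current is I(t) = (V₀/R) e^(−t/τ), and the displacement current between the plates equals it.
t/τ = 0.5248; I_d = (32.9/6.04×10^4) · e^(−0.5248) = (5.447×10^-4)(0.5917) = 3.22×10^-4 A.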